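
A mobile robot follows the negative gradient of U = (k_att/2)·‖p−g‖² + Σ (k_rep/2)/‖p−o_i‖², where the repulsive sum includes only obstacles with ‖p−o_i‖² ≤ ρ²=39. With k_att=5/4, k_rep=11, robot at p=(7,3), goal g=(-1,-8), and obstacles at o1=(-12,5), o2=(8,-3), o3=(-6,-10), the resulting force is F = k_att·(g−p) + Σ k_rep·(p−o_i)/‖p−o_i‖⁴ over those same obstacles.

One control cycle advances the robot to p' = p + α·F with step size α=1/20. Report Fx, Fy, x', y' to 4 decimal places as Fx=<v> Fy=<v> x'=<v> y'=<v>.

Fx=-10.0080 Fy=-13.7018 x'=6.4996 y'=2.3149

F_att = 5/4·(g−p) = 5/4·(-8,-11) = (-10.0000,-13.7500)
o1: d²=365 > ρ²=39 → inactive
o2: d²=37 ≤ ρ²=39; F_rep = 11·(-1,6)/37² = (-0.0080,0.0482)
o3: d²=338 > ρ²=39 → inactive
F = F_att + ΣF_rep = (-10.0080,-13.7018)
p' = p + 1/20·F = (6.4996,2.3149)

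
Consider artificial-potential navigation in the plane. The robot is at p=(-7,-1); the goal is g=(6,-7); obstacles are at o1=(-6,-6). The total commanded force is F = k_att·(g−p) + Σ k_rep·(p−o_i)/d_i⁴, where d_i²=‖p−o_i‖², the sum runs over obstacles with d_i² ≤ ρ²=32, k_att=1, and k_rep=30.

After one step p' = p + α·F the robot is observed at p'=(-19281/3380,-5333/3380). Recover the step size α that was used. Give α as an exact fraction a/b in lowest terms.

α = 1/10

F_att = 1·(g−p) = 1·(13,-6) = (13.0000,-6.0000)
o1: d²=26 ≤ ρ²=32; F_rep = 30·(-1,5)/26² = (-0.0444,0.2219)
F = F_att + ΣF_rep = (12.9556,-5.7781)
Δp = p'−p = (1.2956,-0.5778); α = Δx/Fx = (4379/3380) / (4379/338) = 1/10
check: Δy/Fy = (-1953/3380) / (-1953/338) = 1/10 ✓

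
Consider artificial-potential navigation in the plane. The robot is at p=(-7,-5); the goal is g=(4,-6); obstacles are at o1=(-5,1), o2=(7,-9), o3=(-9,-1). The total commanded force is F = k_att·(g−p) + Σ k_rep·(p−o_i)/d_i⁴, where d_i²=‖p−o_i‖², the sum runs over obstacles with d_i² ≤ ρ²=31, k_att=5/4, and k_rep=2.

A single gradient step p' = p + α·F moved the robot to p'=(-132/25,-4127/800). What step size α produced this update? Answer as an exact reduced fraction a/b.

F_att = 5/4·(g−p) = 5/4·(11,-1) = (13.7500,-1.2500)
o1: d²=40 > ρ²=31 → inactive
o2: d²=212 > ρ²=31 → inactive
o3: d²=20 ≤ ρ²=31; F_rep = 2·(2,-4)/20² = (0.0100,-0.0200)
F = F_att + ΣF_rep = (13.7600,-1.2700)
Δp = p'−p = (1.7200,-0.1588); α = Δx/Fx = (43/25) / (344/25) = 1/8
check: Δy/Fy = (-127/800) / (-127/100) = 1/8 ✓

α = 1/8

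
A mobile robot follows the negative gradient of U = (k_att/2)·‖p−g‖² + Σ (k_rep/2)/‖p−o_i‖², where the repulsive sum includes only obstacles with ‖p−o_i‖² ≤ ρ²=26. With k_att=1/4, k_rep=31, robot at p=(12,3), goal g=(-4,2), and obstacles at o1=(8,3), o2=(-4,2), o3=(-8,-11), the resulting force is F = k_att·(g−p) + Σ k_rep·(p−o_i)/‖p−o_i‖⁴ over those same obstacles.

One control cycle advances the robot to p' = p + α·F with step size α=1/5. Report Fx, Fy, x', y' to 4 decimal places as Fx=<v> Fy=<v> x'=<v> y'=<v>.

Fx=-3.5156 Fy=-0.2500 x'=11.2969 y'=2.9500

F_att = 1/4·(g−p) = 1/4·(-16,-1) = (-4.0000,-0.2500)
o1: d²=16 ≤ ρ²=26; F_rep = 31·(4,0)/16² = (0.4844,0.0000)
o2: d²=257 > ρ²=26 → inactive
o3: d²=596 > ρ²=26 → inactive
F = F_att + ΣF_rep = (-3.5156,-0.2500)
p' = p + 1/5·F = (11.2969,2.9500)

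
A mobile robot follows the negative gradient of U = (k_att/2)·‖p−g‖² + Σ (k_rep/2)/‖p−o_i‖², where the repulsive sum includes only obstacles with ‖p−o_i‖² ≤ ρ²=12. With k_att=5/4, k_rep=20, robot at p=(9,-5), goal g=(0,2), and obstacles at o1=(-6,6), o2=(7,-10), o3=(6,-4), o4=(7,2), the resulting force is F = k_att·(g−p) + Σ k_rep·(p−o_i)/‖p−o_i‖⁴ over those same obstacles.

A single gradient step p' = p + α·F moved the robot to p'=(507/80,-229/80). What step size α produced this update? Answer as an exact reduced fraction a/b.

α = 1/4

F_att = 5/4·(g−p) = 5/4·(-9,7) = (-11.2500,8.7500)
o1: d²=346 > ρ²=12 → inactive
o2: d²=29 > ρ²=12 → inactive
o3: d²=10 ≤ ρ²=12; F_rep = 20·(3,-1)/10² = (0.6000,-0.2000)
o4: d²=53 > ρ²=12 → inactive
F = F_att + ΣF_rep = (-10.6500,8.5500)
Δp = p'−p = (-2.6625,2.1375); α = Δx/Fx = (-213/80) / (-213/20) = 1/4
check: Δy/Fy = (171/80) / (171/20) = 1/4 ✓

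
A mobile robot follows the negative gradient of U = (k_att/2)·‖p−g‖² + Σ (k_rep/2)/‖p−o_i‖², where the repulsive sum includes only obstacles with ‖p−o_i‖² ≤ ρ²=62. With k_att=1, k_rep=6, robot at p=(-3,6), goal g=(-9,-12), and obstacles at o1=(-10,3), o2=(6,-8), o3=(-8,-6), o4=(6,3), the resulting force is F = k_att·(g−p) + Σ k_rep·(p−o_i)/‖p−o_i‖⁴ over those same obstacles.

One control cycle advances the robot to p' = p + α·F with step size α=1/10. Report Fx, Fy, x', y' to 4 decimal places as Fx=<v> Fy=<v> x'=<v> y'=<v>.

F_att = 1·(g−p) = 1·(-6,-18) = (-6.0000,-18.0000)
o1: d²=58 ≤ ρ²=62; F_rep = 6·(7,3)/58² = (0.0125,0.0054)
o2: d²=277 > ρ²=62 → inactive
o3: d²=169 > ρ²=62 → inactive
o4: d²=90 > ρ²=62 → inactive
F = F_att + ΣF_rep = (-5.9875,-17.9946)
p' = p + 1/10·F = (-3.5988,4.2005)

Fx=-5.9875 Fy=-17.9946 x'=-3.5988 y'=4.2005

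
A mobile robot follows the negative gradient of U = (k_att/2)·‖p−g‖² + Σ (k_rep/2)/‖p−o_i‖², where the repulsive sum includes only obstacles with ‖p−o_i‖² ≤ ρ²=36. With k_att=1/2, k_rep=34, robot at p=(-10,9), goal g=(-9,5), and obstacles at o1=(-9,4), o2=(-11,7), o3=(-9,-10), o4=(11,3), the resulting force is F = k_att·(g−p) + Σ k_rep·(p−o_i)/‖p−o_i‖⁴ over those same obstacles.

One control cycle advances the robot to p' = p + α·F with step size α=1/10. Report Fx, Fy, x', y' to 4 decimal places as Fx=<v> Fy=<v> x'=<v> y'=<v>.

F_att = 1/2·(g−p) = 1/2·(1,-4) = (0.5000,-2.0000)
o1: d²=26 ≤ ρ²=36; F_rep = 34·(-1,5)/26² = (-0.0503,0.2515)
o2: d²=5 ≤ ρ²=36; F_rep = 34·(1,2)/5² = (1.3600,2.7200)
o3: d²=362 > ρ²=36 → inactive
o4: d²=477 > ρ²=36 → inactive
F = F_att + ΣF_rep = (1.8097,0.9715)
p' = p + 1/10·F = (-9.8190,9.0971)

Fx=1.8097 Fy=0.9715 x'=-9.8190 y'=9.0971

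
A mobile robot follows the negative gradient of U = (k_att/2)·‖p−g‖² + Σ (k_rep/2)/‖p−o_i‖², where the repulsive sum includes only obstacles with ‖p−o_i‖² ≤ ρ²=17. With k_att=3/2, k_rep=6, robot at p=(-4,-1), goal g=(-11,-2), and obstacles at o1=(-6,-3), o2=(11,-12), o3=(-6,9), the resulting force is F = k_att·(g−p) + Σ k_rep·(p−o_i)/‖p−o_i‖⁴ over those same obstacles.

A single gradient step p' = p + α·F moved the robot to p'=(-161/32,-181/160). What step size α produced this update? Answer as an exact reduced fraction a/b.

α = 1/10

F_att = 3/2·(g−p) = 3/2·(-7,-1) = (-10.5000,-1.5000)
o1: d²=8 ≤ ρ²=17; F_rep = 6·(2,2)/8² = (0.1875,0.1875)
o2: d²=346 > ρ²=17 → inactive
o3: d²=104 > ρ²=17 → inactive
F = F_att + ΣF_rep = (-10.3125,-1.3125)
Δp = p'−p = (-1.0312,-0.1313); α = Δx/Fx = (-33/32) / (-165/16) = 1/10
check: Δy/Fy = (-21/160) / (-21/16) = 1/10 ✓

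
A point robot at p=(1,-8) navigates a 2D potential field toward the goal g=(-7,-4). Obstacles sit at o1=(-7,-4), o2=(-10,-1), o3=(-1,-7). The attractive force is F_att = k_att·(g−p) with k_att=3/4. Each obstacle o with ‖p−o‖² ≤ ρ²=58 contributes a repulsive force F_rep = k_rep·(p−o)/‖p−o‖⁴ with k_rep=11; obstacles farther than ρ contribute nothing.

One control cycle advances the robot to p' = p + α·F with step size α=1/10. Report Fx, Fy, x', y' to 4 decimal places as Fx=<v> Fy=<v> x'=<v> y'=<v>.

Fx=-5.1200 Fy=2.5600 x'=0.4880 y'=-7.7440

F_att = 3/4·(g−p) = 3/4·(-8,4) = (-6.0000,3.0000)
o1: d²=80 > ρ²=58 → inactive
o2: d²=170 > ρ²=58 → inactive
o3: d²=5 ≤ ρ²=58; F_rep = 11·(2,-1)/5² = (0.8800,-0.4400)
F = F_att + ΣF_rep = (-5.1200,2.5600)
p' = p + 1/10·F = (0.4880,-7.7440)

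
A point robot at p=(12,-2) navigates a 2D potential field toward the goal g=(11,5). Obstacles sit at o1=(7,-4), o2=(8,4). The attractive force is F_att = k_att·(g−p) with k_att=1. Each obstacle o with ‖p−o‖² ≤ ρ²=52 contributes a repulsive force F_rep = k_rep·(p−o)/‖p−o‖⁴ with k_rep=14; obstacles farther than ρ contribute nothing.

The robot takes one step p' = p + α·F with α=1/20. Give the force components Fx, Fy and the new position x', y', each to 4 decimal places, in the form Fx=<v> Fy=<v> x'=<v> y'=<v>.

F_att = 1·(g−p) = 1·(-1,7) = (-1.0000,7.0000)
o1: d²=29 ≤ ρ²=52; F_rep = 14·(5,2)/29² = (0.0832,0.0333)
o2: d²=52 ≤ ρ²=52; F_rep = 14·(4,-6)/52² = (0.0207,-0.0311)
F = F_att + ΣF_rep = (-0.8961,7.0022)
p' = p + 1/20·F = (11.9552,-1.6499)

Fx=-0.8961 Fy=7.0022 x'=11.9552 y'=-1.6499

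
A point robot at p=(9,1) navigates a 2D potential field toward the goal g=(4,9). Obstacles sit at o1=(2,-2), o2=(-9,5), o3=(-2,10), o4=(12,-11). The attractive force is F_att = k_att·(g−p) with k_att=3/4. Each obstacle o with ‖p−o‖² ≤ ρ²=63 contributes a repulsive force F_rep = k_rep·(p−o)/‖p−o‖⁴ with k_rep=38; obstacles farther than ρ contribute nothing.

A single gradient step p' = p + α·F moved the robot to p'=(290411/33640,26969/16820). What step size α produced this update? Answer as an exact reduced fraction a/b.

F_att = 3/4·(g−p) = 3/4·(-5,8) = (-3.7500,6.0000)
o1: d²=58 ≤ ρ²=63; F_rep = 38·(7,3)/58² = (0.0791,0.0339)
o2: d²=340 > ρ²=63 → inactive
o3: d²=202 > ρ²=63 → inactive
o4: d²=153 > ρ²=63 → inactive
F = F_att + ΣF_rep = (-3.6709,6.0339)
Δp = p'−p = (-0.3671,0.6034); α = Δx/Fx = (-12349/33640) / (-12349/3364) = 1/10
check: Δy/Fy = (10149/16820) / (10149/1682) = 1/10 ✓

α = 1/10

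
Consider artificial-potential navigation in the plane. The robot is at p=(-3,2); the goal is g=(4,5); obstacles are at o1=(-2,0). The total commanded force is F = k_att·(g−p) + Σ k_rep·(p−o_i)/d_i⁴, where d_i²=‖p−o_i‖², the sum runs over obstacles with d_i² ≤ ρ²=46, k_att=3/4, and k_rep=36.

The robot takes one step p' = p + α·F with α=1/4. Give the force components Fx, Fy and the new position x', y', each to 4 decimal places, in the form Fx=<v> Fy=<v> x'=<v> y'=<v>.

F_att = 3/4·(g−p) = 3/4·(7,3) = (5.2500,2.2500)
o1: d²=5 ≤ ρ²=46; F_rep = 36·(-1,2)/5² = (-1.4400,2.8800)
F = F_att + ΣF_rep = (3.8100,5.1300)
p' = p + 1/4·F = (-2.0475,3.2825)

Fx=3.8100 Fy=5.1300 x'=-2.0475 y'=3.2825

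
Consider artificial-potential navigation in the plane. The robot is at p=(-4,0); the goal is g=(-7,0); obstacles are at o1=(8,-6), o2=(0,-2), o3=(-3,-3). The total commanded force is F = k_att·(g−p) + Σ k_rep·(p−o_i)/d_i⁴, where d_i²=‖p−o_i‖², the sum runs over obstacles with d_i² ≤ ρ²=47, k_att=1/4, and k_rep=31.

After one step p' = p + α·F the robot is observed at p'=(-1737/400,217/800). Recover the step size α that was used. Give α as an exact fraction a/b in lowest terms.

α = 1/4

F_att = 1/4·(g−p) = 1/4·(-3,0) = (-0.7500,0.0000)
o1: d²=180 > ρ²=47 → inactive
o2: d²=20 ≤ ρ²=47; F_rep = 31·(-4,2)/20² = (-0.3100,0.1550)
o3: d²=10 ≤ ρ²=47; F_rep = 31·(-1,3)/10² = (-0.3100,0.9300)
F = F_att + ΣF_rep = (-1.3700,1.0850)
Δp = p'−p = (-0.3425,0.2712); α = Δx/Fx = (-137/400) / (-137/100) = 1/4
check: Δy/Fy = (217/800) / (217/200) = 1/4 ✓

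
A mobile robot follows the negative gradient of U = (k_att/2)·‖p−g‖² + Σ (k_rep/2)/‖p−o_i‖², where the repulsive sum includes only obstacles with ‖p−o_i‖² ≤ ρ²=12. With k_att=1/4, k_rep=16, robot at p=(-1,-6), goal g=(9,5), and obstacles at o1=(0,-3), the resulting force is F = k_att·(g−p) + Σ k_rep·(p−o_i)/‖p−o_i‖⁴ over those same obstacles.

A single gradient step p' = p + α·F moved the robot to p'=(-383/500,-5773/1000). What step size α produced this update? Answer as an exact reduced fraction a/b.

F_att = 1/4·(g−p) = 1/4·(10,11) = (2.5000,2.7500)
o1: d²=10 ≤ ρ²=12; F_rep = 16·(-1,-3)/10² = (-0.1600,-0.4800)
F = F_att + ΣF_rep = (2.3400,2.2700)
Δp = p'−p = (0.2340,0.2270); α = Δx/Fx = (117/500) / (117/50) = 1/10
check: Δy/Fy = (227/1000) / (227/100) = 1/10 ✓

α = 1/10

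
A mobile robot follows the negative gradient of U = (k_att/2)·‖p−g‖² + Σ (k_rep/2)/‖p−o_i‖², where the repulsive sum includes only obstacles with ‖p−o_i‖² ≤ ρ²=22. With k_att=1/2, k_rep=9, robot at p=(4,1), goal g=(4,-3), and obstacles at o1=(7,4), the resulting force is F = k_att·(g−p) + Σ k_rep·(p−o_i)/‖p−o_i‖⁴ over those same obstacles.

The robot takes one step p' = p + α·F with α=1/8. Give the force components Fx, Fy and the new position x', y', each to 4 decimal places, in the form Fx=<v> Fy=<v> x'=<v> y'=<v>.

Fx=-0.0833 Fy=-2.0833 x'=3.9896 y'=0.7396

F_att = 1/2·(g−p) = 1/2·(0,-4) = (0.0000,-2.0000)
o1: d²=18 ≤ ρ²=22; F_rep = 9·(-3,-3)/18² = (-0.0833,-0.0833)
F = F_att + ΣF_rep = (-0.0833,-2.0833)
p' = p + 1/8·F = (3.9896,0.7396)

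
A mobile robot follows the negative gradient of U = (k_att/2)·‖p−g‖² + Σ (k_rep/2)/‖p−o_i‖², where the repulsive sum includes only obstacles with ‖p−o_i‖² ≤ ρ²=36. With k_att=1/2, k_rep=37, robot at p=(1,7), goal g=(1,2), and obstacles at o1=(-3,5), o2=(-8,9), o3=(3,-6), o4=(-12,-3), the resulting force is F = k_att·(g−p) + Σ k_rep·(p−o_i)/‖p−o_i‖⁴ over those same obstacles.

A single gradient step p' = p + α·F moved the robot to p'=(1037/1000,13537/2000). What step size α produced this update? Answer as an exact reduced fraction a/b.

α = 1/10

F_att = 1/2·(g−p) = 1/2·(0,-5) = (0.0000,-2.5000)
o1: d²=20 ≤ ρ²=36; F_rep = 37·(4,2)/20² = (0.3700,0.1850)
o2: d²=85 > ρ²=36 → inactive
o3: d²=173 > ρ²=36 → inactive
o4: d²=269 > ρ²=36 → inactive
F = F_att + ΣF_rep = (0.3700,-2.3150)
Δp = p'−p = (0.0370,-0.2315); α = Δx/Fx = (37/1000) / (37/100) = 1/10
check: Δy/Fy = (-463/2000) / (-463/200) = 1/10 ✓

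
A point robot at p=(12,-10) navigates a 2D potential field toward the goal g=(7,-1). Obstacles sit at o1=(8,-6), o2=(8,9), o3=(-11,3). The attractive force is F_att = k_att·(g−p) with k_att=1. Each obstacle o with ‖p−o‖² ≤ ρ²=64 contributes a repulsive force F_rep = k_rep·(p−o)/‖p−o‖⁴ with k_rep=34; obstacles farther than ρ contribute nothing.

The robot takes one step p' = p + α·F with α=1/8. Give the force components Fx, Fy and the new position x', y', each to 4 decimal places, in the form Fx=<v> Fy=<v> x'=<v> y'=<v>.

F_att = 1·(g−p) = 1·(-5,9) = (-5.0000,9.0000)
o1: d²=32 ≤ ρ²=64; F_rep = 34·(4,-4)/32² = (0.1328,-0.1328)
o2: d²=377 > ρ²=64 → inactive
o3: d²=698 > ρ²=64 → inactive
F = F_att + ΣF_rep = (-4.8672,8.8672)
p' = p + 1/8·F = (11.3916,-8.8916)

Fx=-4.8672 Fy=8.8672 x'=11.3916 y'=-8.8916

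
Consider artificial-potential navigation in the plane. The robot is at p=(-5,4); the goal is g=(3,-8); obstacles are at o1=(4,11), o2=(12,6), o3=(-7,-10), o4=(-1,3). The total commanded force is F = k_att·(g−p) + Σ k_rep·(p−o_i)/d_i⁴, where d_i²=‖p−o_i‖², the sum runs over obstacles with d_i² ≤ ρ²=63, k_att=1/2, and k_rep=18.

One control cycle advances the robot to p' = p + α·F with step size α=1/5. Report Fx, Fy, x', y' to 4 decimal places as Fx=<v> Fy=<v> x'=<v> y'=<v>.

F_att = 1/2·(g−p) = 1/2·(8,-12) = (4.0000,-6.0000)
o1: d²=130 > ρ²=63 → inactive
o2: d²=293 > ρ²=63 → inactive
o3: d²=200 > ρ²=63 → inactive
o4: d²=17 ≤ ρ²=63; F_rep = 18·(-4,1)/17² = (-0.2491,0.0623)
F = F_att + ΣF_rep = (3.7509,-5.9377)
p' = p + 1/5·F = (-4.2498,2.8125)

Fx=3.7509 Fy=-5.9377 x'=-4.2498 y'=2.8125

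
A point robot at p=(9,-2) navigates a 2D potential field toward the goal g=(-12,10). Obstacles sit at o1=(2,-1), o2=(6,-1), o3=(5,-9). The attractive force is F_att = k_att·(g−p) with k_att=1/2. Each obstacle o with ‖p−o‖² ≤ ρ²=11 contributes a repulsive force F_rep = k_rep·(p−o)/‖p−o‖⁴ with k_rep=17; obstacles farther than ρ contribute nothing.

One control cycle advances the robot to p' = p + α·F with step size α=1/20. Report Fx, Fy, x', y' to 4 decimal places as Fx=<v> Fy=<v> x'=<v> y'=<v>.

F_att = 1/2·(g−p) = 1/2·(-21,12) = (-10.5000,6.0000)
o1: d²=50 > ρ²=11 → inactive
o2: d²=10 ≤ ρ²=11; F_rep = 17·(3,-1)/10² = (0.5100,-0.1700)
o3: d²=65 > ρ²=11 → inactive
F = F_att + ΣF_rep = (-9.9900,5.8300)
p' = p + 1/20·F = (8.5005,-1.7085)

Fx=-9.9900 Fy=5.8300 x'=8.5005 y'=-1.7085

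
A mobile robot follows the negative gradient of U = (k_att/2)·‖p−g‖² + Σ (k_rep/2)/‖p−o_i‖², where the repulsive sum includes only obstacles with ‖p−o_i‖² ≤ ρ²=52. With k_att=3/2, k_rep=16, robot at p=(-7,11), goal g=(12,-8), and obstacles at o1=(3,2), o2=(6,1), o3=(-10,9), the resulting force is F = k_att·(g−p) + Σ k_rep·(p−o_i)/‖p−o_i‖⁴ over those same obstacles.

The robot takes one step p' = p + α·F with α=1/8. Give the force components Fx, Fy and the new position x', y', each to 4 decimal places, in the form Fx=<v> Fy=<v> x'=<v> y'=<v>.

F_att = 3/2·(g−p) = 3/2·(19,-19) = (28.5000,-28.5000)
o1: d²=181 > ρ²=52 → inactive
o2: d²=269 > ρ²=52 → inactive
o3: d²=13 ≤ ρ²=52; F_rep = 16·(3,2)/13² = (0.2840,0.1893)
F = F_att + ΣF_rep = (28.7840,-28.3107)
p' = p + 1/8·F = (-3.4020,7.4612)

Fx=28.7840 Fy=-28.3107 x'=-3.4020 y'=7.4612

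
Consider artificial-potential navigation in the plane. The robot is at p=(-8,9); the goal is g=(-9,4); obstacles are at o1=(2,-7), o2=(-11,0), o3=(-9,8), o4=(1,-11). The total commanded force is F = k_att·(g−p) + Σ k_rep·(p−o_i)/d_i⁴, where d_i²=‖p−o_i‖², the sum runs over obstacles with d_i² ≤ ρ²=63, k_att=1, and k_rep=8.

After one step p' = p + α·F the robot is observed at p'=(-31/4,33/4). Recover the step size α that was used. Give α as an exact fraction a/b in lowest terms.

α = 1/4

F_att = 1·(g−p) = 1·(-1,-5) = (-1.0000,-5.0000)
o1: d²=356 > ρ²=63 → inactive
o2: d²=90 > ρ²=63 → inactive
o3: d²=2 ≤ ρ²=63; F_rep = 8·(1,1)/2² = (2.0000,2.0000)
o4: d²=481 > ρ²=63 → inactive
F = F_att + ΣF_rep = (1.0000,-3.0000)
Δp = p'−p = (0.2500,-0.7500); α = Δx/Fx = (1/4) / (1) = 1/4
check: Δy/Fy = (-3/4) / (-3) = 1/4 ✓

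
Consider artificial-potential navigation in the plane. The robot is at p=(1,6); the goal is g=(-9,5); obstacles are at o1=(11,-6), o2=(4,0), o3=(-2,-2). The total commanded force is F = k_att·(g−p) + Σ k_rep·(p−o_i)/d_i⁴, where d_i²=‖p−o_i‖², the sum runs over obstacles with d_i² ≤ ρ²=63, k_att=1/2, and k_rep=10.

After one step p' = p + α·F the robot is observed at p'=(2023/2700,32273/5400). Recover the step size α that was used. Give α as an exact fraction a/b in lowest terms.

F_att = 1/2·(g−p) = 1/2·(-10,-1) = (-5.0000,-0.5000)
o1: d²=244 > ρ²=63 → inactive
o2: d²=45 ≤ ρ²=63; F_rep = 10·(-3,6)/45² = (-0.0148,0.0296)
o3: d²=73 > ρ²=63 → inactive
F = F_att + ΣF_rep = (-5.0148,-0.4704)
Δp = p'−p = (-0.2507,-0.0235); α = Δx/Fx = (-677/2700) / (-677/135) = 1/20
check: Δy/Fy = (-127/5400) / (-127/270) = 1/20 ✓

α = 1/20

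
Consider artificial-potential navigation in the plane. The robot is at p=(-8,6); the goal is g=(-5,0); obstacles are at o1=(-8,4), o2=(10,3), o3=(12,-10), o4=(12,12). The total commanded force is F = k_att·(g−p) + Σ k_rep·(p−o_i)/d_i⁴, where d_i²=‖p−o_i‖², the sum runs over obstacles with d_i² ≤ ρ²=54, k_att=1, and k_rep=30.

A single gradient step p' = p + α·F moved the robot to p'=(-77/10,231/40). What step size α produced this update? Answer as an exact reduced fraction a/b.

F_att = 1·(g−p) = 1·(3,-6) = (3.0000,-6.0000)
o1: d²=4 ≤ ρ²=54; F_rep = 30·(0,2)/4² = (0.0000,3.7500)
o2: d²=333 > ρ²=54 → inactive
o3: d²=656 > ρ²=54 → inactive
o4: d²=436 > ρ²=54 → inactive
F = F_att + ΣF_rep = (3.0000,-2.2500)
Δp = p'−p = (0.3000,-0.2250); α = Δx/Fx = (3/10) / (3) = 1/10
check: Δy/Fy = (-9/40) / (-9/4) = 1/10 ✓

α = 1/10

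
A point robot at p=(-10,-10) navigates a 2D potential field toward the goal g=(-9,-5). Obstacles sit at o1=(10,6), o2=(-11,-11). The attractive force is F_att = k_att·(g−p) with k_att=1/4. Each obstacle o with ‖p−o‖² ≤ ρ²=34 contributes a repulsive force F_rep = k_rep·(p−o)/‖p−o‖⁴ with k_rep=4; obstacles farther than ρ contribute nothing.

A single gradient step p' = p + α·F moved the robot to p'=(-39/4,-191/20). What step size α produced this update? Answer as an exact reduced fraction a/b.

α = 1/5

F_att = 1/4·(g−p) = 1/4·(1,5) = (0.2500,1.2500)
o1: d²=656 > ρ²=34 → inactive
o2: d²=2 ≤ ρ²=34; F_rep = 4·(1,1)/2² = (1.0000,1.0000)
F = F_att + ΣF_rep = (1.2500,2.2500)
Δp = p'−p = (0.2500,0.4500); α = Δx/Fx = (1/4) / (5/4) = 1/5
check: Δy/Fy = (9/20) / (9/4) = 1/5 ✓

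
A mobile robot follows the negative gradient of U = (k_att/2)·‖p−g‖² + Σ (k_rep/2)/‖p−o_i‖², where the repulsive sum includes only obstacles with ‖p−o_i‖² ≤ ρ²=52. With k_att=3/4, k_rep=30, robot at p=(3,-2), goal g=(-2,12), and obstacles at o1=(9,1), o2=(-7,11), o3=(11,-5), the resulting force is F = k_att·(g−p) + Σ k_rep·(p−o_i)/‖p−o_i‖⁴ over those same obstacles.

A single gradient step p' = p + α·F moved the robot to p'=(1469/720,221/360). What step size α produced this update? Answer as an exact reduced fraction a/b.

α = 1/4

F_att = 3/4·(g−p) = 3/4·(-5,14) = (-3.7500,10.5000)
o1: d²=45 ≤ ρ²=52; F_rep = 30·(-6,-3)/45² = (-0.0889,-0.0444)
o2: d²=269 > ρ²=52 → inactive
o3: d²=73 > ρ²=52 → inactive
F = F_att + ΣF_rep = (-3.8389,10.4556)
Δp = p'−p = (-0.9597,2.6139); α = Δx/Fx = (-691/720) / (-691/180) = 1/4
check: Δy/Fy = (941/360) / (941/90) = 1/4 ✓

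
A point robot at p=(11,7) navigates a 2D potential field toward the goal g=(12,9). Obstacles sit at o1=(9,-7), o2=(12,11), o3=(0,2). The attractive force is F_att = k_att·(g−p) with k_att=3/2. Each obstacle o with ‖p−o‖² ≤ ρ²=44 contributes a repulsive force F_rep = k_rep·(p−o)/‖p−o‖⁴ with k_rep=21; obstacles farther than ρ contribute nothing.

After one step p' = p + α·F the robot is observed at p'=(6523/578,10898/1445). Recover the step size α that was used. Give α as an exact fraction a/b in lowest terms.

F_att = 3/2·(g−p) = 3/2·(1,2) = (1.5000,3.0000)
o1: d²=200 > ρ²=44 → inactive
o2: d²=17 ≤ ρ²=44; F_rep = 21·(-1,-4)/17² = (-0.0727,-0.2907)
o3: d²=146 > ρ²=44 → inactive
F = F_att + ΣF_rep = (1.4273,2.7093)
Δp = p'−p = (0.2855,0.5419); α = Δx/Fx = (165/578) / (825/578) = 1/5
check: Δy/Fy = (783/1445) / (783/289) = 1/5 ✓

α = 1/5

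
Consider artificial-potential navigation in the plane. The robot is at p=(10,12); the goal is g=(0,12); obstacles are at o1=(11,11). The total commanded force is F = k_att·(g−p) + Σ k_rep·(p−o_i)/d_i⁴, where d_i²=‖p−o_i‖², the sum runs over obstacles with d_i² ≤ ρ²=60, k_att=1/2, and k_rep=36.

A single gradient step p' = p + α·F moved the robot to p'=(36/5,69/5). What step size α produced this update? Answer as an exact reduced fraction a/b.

α = 1/5

F_att = 1/2·(g−p) = 1/2·(-10,0) = (-5.0000,0.0000)
o1: d²=2 ≤ ρ²=60; F_rep = 36·(-1,1)/2² = (-9.0000,9.0000)
F = F_att + ΣF_rep = (-14.0000,9.0000)
Δp = p'−p = (-2.8000,1.8000); α = Δx/Fx = (-14/5) / (-14) = 1/5
check: Δy/Fy = (9/5) / (9) = 1/5 ✓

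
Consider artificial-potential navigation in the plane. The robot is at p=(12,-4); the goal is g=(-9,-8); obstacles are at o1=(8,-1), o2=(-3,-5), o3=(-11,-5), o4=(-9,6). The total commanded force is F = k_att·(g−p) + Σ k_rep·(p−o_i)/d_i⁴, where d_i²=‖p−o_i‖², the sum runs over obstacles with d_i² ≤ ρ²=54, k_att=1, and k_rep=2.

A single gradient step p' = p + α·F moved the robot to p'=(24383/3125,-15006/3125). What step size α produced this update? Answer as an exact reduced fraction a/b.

α = 1/5

F_att = 1·(g−p) = 1·(-21,-4) = (-21.0000,-4.0000)
o1: d²=25 ≤ ρ²=54; F_rep = 2·(4,-3)/25² = (0.0128,-0.0096)
o2: d²=226 > ρ²=54 → inactive
o3: d²=530 > ρ²=54 → inactive
o4: d²=541 > ρ²=54 → inactive
F = F_att + ΣF_rep = (-20.9872,-4.0096)
Δp = p'−p = (-4.1974,-0.8019); α = Δx/Fx = (-13117/3125) / (-13117/625) = 1/5
check: Δy/Fy = (-2506/3125) / (-2506/625) = 1/5 ✓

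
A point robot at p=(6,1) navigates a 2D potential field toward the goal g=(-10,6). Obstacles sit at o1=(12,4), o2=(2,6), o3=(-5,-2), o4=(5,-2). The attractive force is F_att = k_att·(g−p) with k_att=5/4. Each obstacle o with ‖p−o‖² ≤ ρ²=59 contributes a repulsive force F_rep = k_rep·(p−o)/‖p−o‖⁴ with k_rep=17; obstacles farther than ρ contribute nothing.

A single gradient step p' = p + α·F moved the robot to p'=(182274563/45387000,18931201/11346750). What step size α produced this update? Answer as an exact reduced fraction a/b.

F_att = 5/4·(g−p) = 5/4·(-16,5) = (-20.0000,6.2500)
o1: d²=45 ≤ ρ²=59; F_rep = 17·(-6,-3)/45² = (-0.0504,-0.0252)
o2: d²=41 ≤ ρ²=59; F_rep = 17·(4,-5)/41² = (0.0405,-0.0506)
o3: d²=130 > ρ²=59 → inactive
o4: d²=10 ≤ ρ²=59; F_rep = 17·(1,3)/10² = (0.1700,0.5100)
F = F_att + ΣF_rep = (-19.8399,6.6842)
Δp = p'−p = (-1.9840,0.6684); α = Δx/Fx = (-90047437/45387000) / (-90047437/4538700) = 1/10
check: Δy/Fy = (7584451/11346750) / (7584451/1134675) = 1/10 ✓

α = 1/10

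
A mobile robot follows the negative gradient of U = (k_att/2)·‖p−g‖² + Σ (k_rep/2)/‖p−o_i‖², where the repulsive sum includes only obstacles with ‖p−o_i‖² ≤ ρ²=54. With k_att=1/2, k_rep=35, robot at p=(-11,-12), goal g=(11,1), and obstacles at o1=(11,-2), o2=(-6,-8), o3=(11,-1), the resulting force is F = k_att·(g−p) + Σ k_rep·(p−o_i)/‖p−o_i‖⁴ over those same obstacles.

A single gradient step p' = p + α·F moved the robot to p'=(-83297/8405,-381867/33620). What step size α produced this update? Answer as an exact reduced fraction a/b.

α = 1/10

F_att = 1/2·(g−p) = 1/2·(22,13) = (11.0000,6.5000)
o1: d²=584 > ρ²=54 → inactive
o2: d²=41 ≤ ρ²=54; F_rep = 35·(-5,-4)/41² = (-0.1041,-0.0833)
o3: d²=605 > ρ²=54 → inactive
F = F_att + ΣF_rep = (10.8959,6.4167)
Δp = p'−p = (1.0896,0.6417); α = Δx/Fx = (9158/8405) / (18316/1681) = 1/10
check: Δy/Fy = (21573/33620) / (21573/3362) = 1/10 ✓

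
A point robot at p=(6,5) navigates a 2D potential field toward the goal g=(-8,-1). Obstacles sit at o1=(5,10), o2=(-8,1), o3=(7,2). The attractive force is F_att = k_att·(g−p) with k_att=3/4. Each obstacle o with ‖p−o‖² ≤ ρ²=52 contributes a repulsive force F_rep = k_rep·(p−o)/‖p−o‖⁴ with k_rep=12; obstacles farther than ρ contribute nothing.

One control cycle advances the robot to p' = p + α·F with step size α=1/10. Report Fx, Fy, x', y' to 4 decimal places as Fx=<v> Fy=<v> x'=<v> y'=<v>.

Fx=-10.6022 Fy=-4.2288 x'=4.9398 y'=4.5771

F_att = 3/4·(g−p) = 3/4·(-14,-6) = (-10.5000,-4.5000)
o1: d²=26 ≤ ρ²=52; F_rep = 12·(1,-5)/26² = (0.0178,-0.0888)
o2: d²=212 > ρ²=52 → inactive
o3: d²=10 ≤ ρ²=52; F_rep = 12·(-1,3)/10² = (-0.1200,0.3600)
F = F_att + ΣF_rep = (-10.6022,-4.2288)
p' = p + 1/10·F = (4.9398,4.5771)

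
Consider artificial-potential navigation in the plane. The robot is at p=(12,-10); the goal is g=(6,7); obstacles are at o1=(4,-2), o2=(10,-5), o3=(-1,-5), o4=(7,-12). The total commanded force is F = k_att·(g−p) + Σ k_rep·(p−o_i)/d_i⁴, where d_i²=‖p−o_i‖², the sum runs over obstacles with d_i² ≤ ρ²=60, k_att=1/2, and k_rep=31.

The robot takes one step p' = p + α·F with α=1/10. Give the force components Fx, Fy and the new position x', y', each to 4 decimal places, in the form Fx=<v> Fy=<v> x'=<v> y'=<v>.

F_att = 1/2·(g−p) = 1/2·(-6,17) = (-3.0000,8.5000)
o1: d²=128 > ρ²=60 → inactive
o2: d²=29 ≤ ρ²=60; F_rep = 31·(2,-5)/29² = (0.0737,-0.1843)
o3: d²=194 > ρ²=60 → inactive
o4: d²=29 ≤ ρ²=60; F_rep = 31·(5,2)/29² = (0.1843,0.0737)
F = F_att + ΣF_rep = (-2.7420,8.3894)
p' = p + 1/10·F = (11.7258,-9.1611)

Fx=-2.7420 Fy=8.3894 x'=11.7258 y'=-9.1611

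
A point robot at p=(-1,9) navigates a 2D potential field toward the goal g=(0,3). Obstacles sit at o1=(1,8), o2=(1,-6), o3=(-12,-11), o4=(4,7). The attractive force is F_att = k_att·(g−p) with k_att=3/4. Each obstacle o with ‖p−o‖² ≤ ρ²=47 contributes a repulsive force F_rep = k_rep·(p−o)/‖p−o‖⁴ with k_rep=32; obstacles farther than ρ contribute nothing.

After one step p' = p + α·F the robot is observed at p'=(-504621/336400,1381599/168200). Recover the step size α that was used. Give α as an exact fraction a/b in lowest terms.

α = 1/4

F_att = 3/4·(g−p) = 3/4·(1,-6) = (0.7500,-4.5000)
o1: d²=5 ≤ ρ²=47; F_rep = 32·(-2,1)/5² = (-2.5600,1.2800)
o2: d²=229 > ρ²=47 → inactive
o3: d²=521 > ρ²=47 → inactive
o4: d²=29 ≤ ρ²=47; F_rep = 32·(-5,2)/29² = (-0.1902,0.0761)
F = F_att + ΣF_rep = (-2.0002,-3.1439)
Δp = p'−p = (-0.5001,-0.7860); α = Δx/Fx = (-168221/336400) / (-168221/84100) = 1/4
check: Δy/Fy = (-132201/168200) / (-132201/42050) = 1/4 ✓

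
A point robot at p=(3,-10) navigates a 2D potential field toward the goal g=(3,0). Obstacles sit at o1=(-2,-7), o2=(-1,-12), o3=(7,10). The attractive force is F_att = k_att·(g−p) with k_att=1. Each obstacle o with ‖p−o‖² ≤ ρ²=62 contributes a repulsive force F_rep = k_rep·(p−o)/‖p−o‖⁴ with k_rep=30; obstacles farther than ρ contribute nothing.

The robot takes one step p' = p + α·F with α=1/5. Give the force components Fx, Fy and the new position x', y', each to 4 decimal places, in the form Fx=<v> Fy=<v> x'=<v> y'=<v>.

F_att = 1·(g−p) = 1·(0,10) = (0.0000,10.0000)
o1: d²=34 ≤ ρ²=62; F_rep = 30·(5,-3)/34² = (0.1298,-0.0779)
o2: d²=20 ≤ ρ²=62; F_rep = 30·(4,2)/20² = (0.3000,0.1500)
o3: d²=416 > ρ²=62 → inactive
F = F_att + ΣF_rep = (0.4298,10.0721)
p' = p + 1/5·F = (3.0860,-7.9856)

Fx=0.4298 Fy=10.0721 x'=3.0860 y'=-7.9856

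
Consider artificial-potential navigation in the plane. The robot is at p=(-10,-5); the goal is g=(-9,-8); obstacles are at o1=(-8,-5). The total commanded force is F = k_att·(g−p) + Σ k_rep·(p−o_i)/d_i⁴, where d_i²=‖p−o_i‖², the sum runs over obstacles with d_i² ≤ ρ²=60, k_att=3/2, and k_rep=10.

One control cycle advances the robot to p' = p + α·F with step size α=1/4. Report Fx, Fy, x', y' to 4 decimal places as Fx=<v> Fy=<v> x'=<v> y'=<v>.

F_att = 3/2·(g−p) = 3/2·(1,-3) = (1.5000,-4.5000)
o1: d²=4 ≤ ρ²=60; F_rep = 10·(-2,0)/4² = (-1.2500,0.0000)
F = F_att + ΣF_rep = (0.2500,-4.5000)
p' = p + 1/4·F = (-9.9375,-6.1250)

Fx=0.2500 Fy=-4.5000 x'=-9.9375 y'=-6.1250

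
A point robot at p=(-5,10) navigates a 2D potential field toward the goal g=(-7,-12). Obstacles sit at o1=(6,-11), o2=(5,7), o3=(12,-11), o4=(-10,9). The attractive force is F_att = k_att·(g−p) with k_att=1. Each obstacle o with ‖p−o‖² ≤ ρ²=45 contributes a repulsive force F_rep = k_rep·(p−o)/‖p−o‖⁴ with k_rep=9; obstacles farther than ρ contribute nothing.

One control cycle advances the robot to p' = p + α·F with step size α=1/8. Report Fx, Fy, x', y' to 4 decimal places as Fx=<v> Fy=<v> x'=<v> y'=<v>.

Fx=-1.9334 Fy=-21.9867 x'=-5.2417 y'=7.2517

F_att = 1·(g−p) = 1·(-2,-22) = (-2.0000,-22.0000)
o1: d²=562 > ρ²=45 → inactive
o2: d²=109 > ρ²=45 → inactive
o3: d²=730 > ρ²=45 → inactive
o4: d²=26 ≤ ρ²=45; F_rep = 9·(5,1)/26² = (0.0666,0.0133)
F = F_att + ΣF_rep = (-1.9334,-21.9867)
p' = p + 1/8·F = (-5.2417,7.2517)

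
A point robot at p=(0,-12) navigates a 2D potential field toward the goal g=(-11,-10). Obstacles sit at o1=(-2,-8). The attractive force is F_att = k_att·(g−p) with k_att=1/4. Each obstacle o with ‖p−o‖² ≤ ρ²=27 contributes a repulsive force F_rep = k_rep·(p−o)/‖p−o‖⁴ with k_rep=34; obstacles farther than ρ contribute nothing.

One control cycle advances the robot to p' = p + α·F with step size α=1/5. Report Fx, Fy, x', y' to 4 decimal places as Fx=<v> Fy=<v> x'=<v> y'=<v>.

F_att = 1/4·(g−p) = 1/4·(-11,2) = (-2.7500,0.5000)
o1: d²=20 ≤ ρ²=27; F_rep = 34·(2,-4)/20² = (0.1700,-0.3400)
F = F_att + ΣF_rep = (-2.5800,0.1600)
p' = p + 1/5·F = (-0.5160,-11.9680)

Fx=-2.5800 Fy=0.1600 x'=-0.5160 y'=-11.9680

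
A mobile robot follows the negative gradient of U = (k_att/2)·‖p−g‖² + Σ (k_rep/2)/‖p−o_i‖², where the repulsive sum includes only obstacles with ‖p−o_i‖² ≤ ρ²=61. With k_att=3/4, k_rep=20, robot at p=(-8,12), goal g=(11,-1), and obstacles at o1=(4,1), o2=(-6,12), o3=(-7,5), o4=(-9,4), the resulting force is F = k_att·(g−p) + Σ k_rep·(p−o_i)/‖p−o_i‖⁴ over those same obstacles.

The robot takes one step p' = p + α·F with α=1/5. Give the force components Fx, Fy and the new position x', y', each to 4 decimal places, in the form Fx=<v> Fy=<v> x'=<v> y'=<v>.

F_att = 3/4·(g−p) = 3/4·(19,-13) = (14.2500,-9.7500)
o1: d²=265 > ρ²=61 → inactive
o2: d²=4 ≤ ρ²=61; F_rep = 20·(-2,0)/4² = (-2.5000,0.0000)
o3: d²=50 ≤ ρ²=61; F_rep = 20·(-1,7)/50² = (-0.0080,0.0560)
o4: d²=65 > ρ²=61 → inactive
F = F_att + ΣF_rep = (11.7420,-9.6940)
p' = p + 1/5·F = (-5.6516,10.0612)

Fx=11.7420 Fy=-9.6940 x'=-5.6516 y'=10.0612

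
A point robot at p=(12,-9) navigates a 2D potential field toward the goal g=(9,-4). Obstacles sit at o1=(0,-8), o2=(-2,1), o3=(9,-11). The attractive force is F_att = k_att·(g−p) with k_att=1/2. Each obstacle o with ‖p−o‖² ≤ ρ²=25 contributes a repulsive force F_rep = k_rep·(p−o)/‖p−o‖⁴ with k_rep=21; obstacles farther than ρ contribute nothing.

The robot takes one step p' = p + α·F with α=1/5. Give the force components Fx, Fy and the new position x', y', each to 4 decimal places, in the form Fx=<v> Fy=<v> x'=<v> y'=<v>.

F_att = 1/2·(g−p) = 1/2·(-3,5) = (-1.5000,2.5000)
o1: d²=145 > ρ²=25 → inactive
o2: d²=296 > ρ²=25 → inactive
o3: d²=13 ≤ ρ²=25; F_rep = 21·(3,2)/13² = (0.3728,0.2485)
F = F_att + ΣF_rep = (-1.1272,2.7485)
p' = p + 1/5·F = (11.7746,-8.4503)

Fx=-1.1272 Fy=2.7485 x'=11.7746 y'=-8.4503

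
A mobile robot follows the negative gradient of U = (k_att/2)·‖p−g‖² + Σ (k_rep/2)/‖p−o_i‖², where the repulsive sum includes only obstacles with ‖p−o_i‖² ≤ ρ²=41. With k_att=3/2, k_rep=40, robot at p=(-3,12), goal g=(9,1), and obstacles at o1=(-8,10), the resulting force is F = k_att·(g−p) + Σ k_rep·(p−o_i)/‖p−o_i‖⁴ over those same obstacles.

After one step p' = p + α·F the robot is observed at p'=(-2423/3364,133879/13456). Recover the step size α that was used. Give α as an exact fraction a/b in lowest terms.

α = 1/8

F_att = 3/2·(g−p) = 3/2·(12,-11) = (18.0000,-16.5000)
o1: d²=29 ≤ ρ²=41; F_rep = 40·(5,2)/29² = (0.2378,0.0951)
F = F_att + ΣF_rep = (18.2378,-16.4049)
Δp = p'−p = (2.2797,-2.0506); α = Δx/Fx = (7669/3364) / (15338/841) = 1/8
check: Δy/Fy = (-27593/13456) / (-27593/1682) = 1/8 ✓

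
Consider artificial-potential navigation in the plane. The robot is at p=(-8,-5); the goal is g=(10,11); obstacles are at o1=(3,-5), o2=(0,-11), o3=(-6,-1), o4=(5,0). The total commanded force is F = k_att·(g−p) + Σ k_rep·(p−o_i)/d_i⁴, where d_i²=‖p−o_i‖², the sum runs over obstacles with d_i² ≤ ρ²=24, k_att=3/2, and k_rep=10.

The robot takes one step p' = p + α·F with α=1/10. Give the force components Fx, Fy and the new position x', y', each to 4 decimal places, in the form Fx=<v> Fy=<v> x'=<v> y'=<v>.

F_att = 3/2·(g−p) = 3/2·(18,16) = (27.0000,24.0000)
o1: d²=121 > ρ²=24 → inactive
o2: d²=100 > ρ²=24 → inactive
o3: d²=20 ≤ ρ²=24; F_rep = 10·(-2,-4)/20² = (-0.0500,-0.1000)
o4: d²=194 > ρ²=24 → inactive
F = F_att + ΣF_rep = (26.9500,23.9000)
p' = p + 1/10·F = (-5.3050,-2.6100)

Fx=26.9500 Fy=23.9000 x'=-5.3050 y'=-2.6100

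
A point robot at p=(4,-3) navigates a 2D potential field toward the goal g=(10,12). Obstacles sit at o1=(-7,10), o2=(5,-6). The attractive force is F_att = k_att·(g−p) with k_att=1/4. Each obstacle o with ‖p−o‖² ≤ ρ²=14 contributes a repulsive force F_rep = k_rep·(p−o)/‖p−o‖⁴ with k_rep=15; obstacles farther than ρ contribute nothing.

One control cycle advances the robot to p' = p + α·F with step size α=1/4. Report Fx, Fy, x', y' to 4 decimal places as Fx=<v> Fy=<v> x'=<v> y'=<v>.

Fx=1.3500 Fy=4.2000 x'=4.3375 y'=-1.9500

F_att = 1/4·(g−p) = 1/4·(6,15) = (1.5000,3.7500)
o1: d²=290 > ρ²=14 → inactive
o2: d²=10 ≤ ρ²=14; F_rep = 15·(-1,3)/10² = (-0.1500,0.4500)
F = F_att + ΣF_rep = (1.3500,4.2000)
p' = p + 1/4·F = (4.3375,-1.9500)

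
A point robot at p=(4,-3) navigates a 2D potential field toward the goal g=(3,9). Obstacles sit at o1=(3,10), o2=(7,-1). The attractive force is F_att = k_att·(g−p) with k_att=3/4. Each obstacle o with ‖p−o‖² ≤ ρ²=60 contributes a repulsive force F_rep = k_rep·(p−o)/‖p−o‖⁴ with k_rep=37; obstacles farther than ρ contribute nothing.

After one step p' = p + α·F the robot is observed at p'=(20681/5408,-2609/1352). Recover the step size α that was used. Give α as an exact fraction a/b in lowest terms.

α = 1/8

F_att = 3/4·(g−p) = 3/4·(-1,12) = (-0.7500,9.0000)
o1: d²=170 > ρ²=60 → inactive
o2: d²=13 ≤ ρ²=60; F_rep = 37·(-3,-2)/13² = (-0.6568,-0.4379)
F = F_att + ΣF_rep = (-1.4068,8.5621)
Δp = p'−p = (-0.1759,1.0703); α = Δx/Fx = (-951/5408) / (-951/676) = 1/8
check: Δy/Fy = (1447/1352) / (1447/169) = 1/8 ✓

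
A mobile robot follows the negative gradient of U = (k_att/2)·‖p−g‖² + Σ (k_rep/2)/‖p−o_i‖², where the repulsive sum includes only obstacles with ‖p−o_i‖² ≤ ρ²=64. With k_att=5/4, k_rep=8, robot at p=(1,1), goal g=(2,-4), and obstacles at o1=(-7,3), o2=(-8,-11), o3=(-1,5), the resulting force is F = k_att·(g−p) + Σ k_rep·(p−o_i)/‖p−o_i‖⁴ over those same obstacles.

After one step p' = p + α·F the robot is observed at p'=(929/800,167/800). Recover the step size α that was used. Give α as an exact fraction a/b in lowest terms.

α = 1/8

F_att = 5/4·(g−p) = 5/4·(1,-5) = (1.2500,-6.2500)
o1: d²=68 > ρ²=64 → inactive
o2: d²=225 > ρ²=64 → inactive
o3: d²=20 ≤ ρ²=64; F_rep = 8·(2,-4)/20² = (0.0400,-0.0800)
F = F_att + ΣF_rep = (1.2900,-6.3300)
Δp = p'−p = (0.1613,-0.7913); α = Δx/Fx = (129/800) / (129/100) = 1/8
check: Δy/Fy = (-633/800) / (-633/100) = 1/8 ✓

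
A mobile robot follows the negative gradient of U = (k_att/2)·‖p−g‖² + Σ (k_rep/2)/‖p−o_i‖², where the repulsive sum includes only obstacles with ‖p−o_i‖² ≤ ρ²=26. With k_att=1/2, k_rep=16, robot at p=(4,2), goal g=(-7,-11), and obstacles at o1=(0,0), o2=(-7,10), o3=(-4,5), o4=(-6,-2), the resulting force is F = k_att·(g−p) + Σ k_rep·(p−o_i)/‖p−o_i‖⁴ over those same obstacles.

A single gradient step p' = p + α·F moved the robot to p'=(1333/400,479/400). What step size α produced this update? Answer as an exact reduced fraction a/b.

α = 1/8

F_att = 1/2·(g−p) = 1/2·(-11,-13) = (-5.5000,-6.5000)
o1: d²=20 ≤ ρ²=26; F_rep = 16·(4,2)/20² = (0.1600,0.0800)
o2: d²=185 > ρ²=26 → inactive
o3: d²=73 > ρ²=26 → inactive
o4: d²=116 > ρ²=26 → inactive
F = F_att + ΣF_rep = (-5.3400,-6.4200)
Δp = p'−p = (-0.6675,-0.8025); α = Δx/Fx = (-267/400) / (-267/50) = 1/8
check: Δy/Fy = (-321/400) / (-321/50) = 1/8 ✓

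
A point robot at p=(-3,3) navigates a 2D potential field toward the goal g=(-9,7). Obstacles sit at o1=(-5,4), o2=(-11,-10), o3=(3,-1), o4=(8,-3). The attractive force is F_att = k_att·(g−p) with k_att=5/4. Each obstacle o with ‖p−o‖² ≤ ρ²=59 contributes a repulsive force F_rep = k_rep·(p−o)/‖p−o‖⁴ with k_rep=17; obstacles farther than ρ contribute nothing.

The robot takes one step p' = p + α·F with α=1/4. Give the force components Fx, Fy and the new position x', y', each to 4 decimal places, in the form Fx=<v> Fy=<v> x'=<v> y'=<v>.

Fx=-6.1777 Fy=4.3451 x'=-4.5444 y'=4.0863

F_att = 5/4·(g−p) = 5/4·(-6,4) = (-7.5000,5.0000)
o1: d²=5 ≤ ρ²=59; F_rep = 17·(2,-1)/5² = (1.3600,-0.6800)
o2: d²=233 > ρ²=59 → inactive
o3: d²=52 ≤ ρ²=59; F_rep = 17·(-6,4)/52² = (-0.0377,0.0251)
o4: d²=157 > ρ²=59 → inactive
F = F_att + ΣF_rep = (-6.1777,4.3451)
p' = p + 1/4·F = (-4.5444,4.0863)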